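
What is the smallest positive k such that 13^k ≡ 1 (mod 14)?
Powers of 13 mod 14: 13^1≡13, 13^2≡1. Order = 2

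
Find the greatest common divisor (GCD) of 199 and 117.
1

Using the Euclidean algorithm:
199 = 1 × 117 + 82
117 = 1 × 82 + 35
82 = 2 × 35 + 12
35 = 2 × 12 + 11
12 = 1 × 11 + 1
11 = 11 × 1 + 0

GCD(199, 117) = 1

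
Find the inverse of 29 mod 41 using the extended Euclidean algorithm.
Extended GCD: 29(17) + 41(-12) = 1. So 29^(-1) ≡ 17 ≡ 17 (mod 41). Verify: 29 × 17 = 493 ≡ 1 (mod 41)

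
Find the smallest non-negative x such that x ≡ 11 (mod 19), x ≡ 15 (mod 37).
163

Using the Chinese Remainder Theorem:
M = product of moduli = 703
For equation 1: M_1 = 37, 37 ≡ 18 (mod 19), inverse of 37 mod 19 is 18 (check: 18 × 18 = 324 ≡ 1 (mod 19))
For equation 2: M_2 = 19, 19 ≡ 19 (mod 37), inverse of 19 mod 37 is 2 (check: 19 × 2 = 38 ≡ 1 (mod 37))
Combine: x ≡ Σ r_i×M_i×(M_i⁻¹ mod m_i) = 11×37×18 + 15×19×2 = 7326 + 570 = 7896
7896 mod 703 = 163
x ≡ 163 (mod 703)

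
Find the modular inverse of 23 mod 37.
23^(-1) ≡ 29 (mod 37). Verification: 23 × 29 = 667 ≡ 1 (mod 37)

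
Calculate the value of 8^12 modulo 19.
Using repeated squaring. 12 = 8 + 4 (binary 1100). Repeated squaring mod 19: 8^1 ≡ 8; 8^2 ≡ 8² = 64 ≡ 7; 8^4 ≡ 7² = 49 ≡ 11; 8^8 ≡ 11² = 121 ≡ 7. Multiply: 8^12 = 8^8 × 8^4 ≡ 7 × 11 (mod 19): 7 × 11 = 77 ≡ 1. So 8^12 ≡ 1 (mod 19).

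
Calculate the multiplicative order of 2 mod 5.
Powers of 2 mod 5: 2^1≡2, 2^2≡4, 2^3≡3, 2^4≡1. Order = 4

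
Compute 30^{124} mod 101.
37

Using successive squaring:
Binary expansion of 124: 1111100
Powers of 30 mod 101 (each is the square of the previous):
  30^1 ≡ 30 (mod 101)
  30^2 ≡ 30² = 900 ≡ 92 (mod 101)
  30^4 ≡ 92² = 8464 ≡ 81 (mod 101)
  30^8 ≡ 81² = 6561 ≡ 97 (mod 101)
  30^16 ≡ 97² = 9409 ≡ 16 (mod 101)
  30^32 ≡ 16² = 256 ≡ 54 (mod 101)
  30^64 ≡ 54² = 2916 ≡ 88 (mod 101)
124 = 64 + 32 + 16 + 8 + 4, so 30^124 = 30^64 × 30^32 × 30^16 × 30^8 × 30^4 ≡ 88 × 54 × 16 × 97 × 81 (mod 101)
Multiplying step by step:
  88 × 54 = 4752 ≡ 5 (mod 101)
  5 × 16 = 80 ≡ 80 (mod 101)
  80 × 97 = 7760 ≡ 84 (mod 101)
  84 × 81 = 6804 ≡ 37 (mod 101)
Result: 30^124 ≡ 37 (mod 101)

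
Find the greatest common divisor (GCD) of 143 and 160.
1

Using the Euclidean algorithm:
143 = 0 × 160 + 143
160 = 1 × 143 + 17
143 = 8 × 17 + 7
17 = 2 × 7 + 3
7 = 2 × 3 + 1
3 = 3 × 1 + 0

GCD(143, 160) = 1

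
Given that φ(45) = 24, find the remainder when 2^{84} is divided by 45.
By Euler: 2^{24} ≡ 1 (mod 45) since gcd(2, 45) = 1. 84 = 3×24 + 12. So 2^{84} ≡ 2^{12} ≡ 1 (mod 45)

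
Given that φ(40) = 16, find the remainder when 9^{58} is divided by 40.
By Euler: 9^{16} ≡ 1 (mod 40) since gcd(9, 40) = 1. 58 = 3×16 + 10. So 9^{58} ≡ 9^{10} ≡ 1 (mod 40)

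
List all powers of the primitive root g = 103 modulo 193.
g^1, g^2, ..., g^{192} mod 193: {103, 187, 154, 36, 41, 170, 140, 138, 125, 137, 22, 143, 61, 107, 20, 130, 73, 185, 141, 48, 119, 98, 58, 184, 38, 54, 158, 62, 17, 14, 91, 109, 33, 118, 188, 64, 30, 2, 13, 181, 115, 72, 82, 147, 87, 83, 57, 81, 44, 93, 122, 21, 40, 67, 146, 177, 89, 96, 45, 3, 116, 175, 76, 108, 123, 124, 34, 28, 182, 25, 66, 43, 183, 128, 60, 4, 26, 169, 37, 144, 164, 101, 174, 166, 114, 162, 88, 186, 51, 42, 80, 134, 99, 161, 178, 192, 90, 6, 39, 157, 152, 23, 53, 55, 68, 56, 171, 50, 132, 86, 173, 63, 120, 8, 52, 145, 74, 95, 135, 9, 155, 139, 35, 131, 176, 179, 102, 84, 160, 75, 5, 129, 163, 191, 180, 12, 78, 121, 111, 46, 106, 110, 136, 112, 149, 100, 71, 172, 153, 126, 47, 16, 104, 97, 148, 190, 77, 18, 117, 85, 70, 69, 159, 165, 11, 168, 127, 150, 10, 65, 133, 189, 167, 24, 156, 49, 29, 92, 19, 27, 79, 31, 105, 7, 142, 151, 113, 59, 94, 32, 15, 1}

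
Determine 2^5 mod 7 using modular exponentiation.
5 = 4 + 1 (binary 101). Repeated squaring mod 7: 2^1 ≡ 2; 2^2 ≡ 2² = 4 ≡ 4; 2^4 ≡ 4² = 16 ≡ 2. Multiply: 2^5 = 2^4 × 2^1 ≡ 2 × 2 (mod 7): 2 × 2 = 4 ≡ 4. So 2^5 ≡ 4 (mod 7).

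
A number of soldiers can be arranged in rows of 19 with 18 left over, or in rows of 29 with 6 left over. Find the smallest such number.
M = 19 × 29 = 551. M₁ = 29, y₁ ≡ 2 (mod 19). M₂ = 19, y₂ ≡ 26 (mod 29). r = 18×29×2 + 6×19×26 ≡ 151 (mod 551). The smallest positive such number is 151.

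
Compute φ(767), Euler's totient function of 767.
696

Prime factorization: 767 = 13 × 59
Using the formula φ(n) = n × Π(1 - 1/p) for each prime factor p:
φ(767) = 767 × (1 - 1/13) × (1 - 1/59)
φ(767) = 696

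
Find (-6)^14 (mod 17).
Using repeated squaring. (-6) ≡ 11 (mod 17). 14 = 8 + 4 + 2 (binary 1110). Repeated squaring mod 17: 11^1 ≡ 11; 11^2 ≡ 11² = 121 ≡ 2; 11^4 ≡ 2² = 4 ≡ 4; 11^8 ≡ 4² = 16 ≡ 16. Multiply: (-6)^14 ≡ 11^8 × 11^4 × 11^2 ≡ 16 × 4 × 2 (mod 17): 16 × 4 = 64 ≡ 13; 13 × 2 = 26 ≡ 9. So (-6)^14 ≡ 9 (mod 17).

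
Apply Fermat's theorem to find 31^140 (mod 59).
By Fermat: 31^{58} ≡ 1 (mod 59). 140 = 2×58 + 24. So 31^{140} ≡ 31^{24} ≡ 46 (mod 59)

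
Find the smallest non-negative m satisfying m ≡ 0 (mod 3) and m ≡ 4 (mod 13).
M = 3 × 13 = 39. M₁ = 13, y₁ ≡ 1 (mod 3). M₂ = 3, y₂ ≡ 9 (mod 13). m = 0×13×1 + 4×3×9 ≡ 30 (mod 39)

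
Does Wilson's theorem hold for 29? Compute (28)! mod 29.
(28)! mod 29 = 28. Since this equals -1 (mod 29), Wilson confirms 29 is prime.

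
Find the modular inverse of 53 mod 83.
53^(-1) ≡ 47 (mod 83). Verification: 53 × 47 = 2491 ≡ 1 (mod 83)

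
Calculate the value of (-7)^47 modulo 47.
Using Fermat: (-7)^{46} ≡ 1 (mod 47). 47 ≡ 1 (mod 46). So (-7)^{47} ≡ (-7)^{1} ≡ 40 (mod 47)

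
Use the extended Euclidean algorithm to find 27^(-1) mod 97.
Extended GCD: 27(18) + 97(-5) = 1. So 27^(-1) ≡ 18 ≡ 18 (mod 97). Verify: 27 × 18 = 486 ≡ 1 (mod 97)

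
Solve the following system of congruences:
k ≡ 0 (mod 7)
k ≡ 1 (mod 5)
21

Using the Chinese Remainder Theorem:
M = product of moduli = 35
For equation 1: M_1 = 5, 5 ≡ 5 (mod 7), inverse of 5 mod 7 is 3 (check: 5 × 3 = 15 ≡ 1 (mod 7))
For equation 2: M_2 = 7, 7 ≡ 2 (mod 5), inverse of 7 mod 5 is 3 (check: 2 × 3 = 6 ≡ 1 (mod 5))
Combine: k ≡ Σ r_i×M_i×(M_i⁻¹ mod m_i) = 0×5×3 + 1×7×3 = 0 + 21 = 21
21 mod 35 = 21
k ≡ 21 (mod 35)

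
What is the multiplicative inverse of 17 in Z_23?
17^(-1) ≡ 19 (mod 23). Verification: 17 × 19 = 323 ≡ 1 (mod 23)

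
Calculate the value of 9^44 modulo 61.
Using repeated squaring. 44 = 32 + 8 + 4 (binary 101100). Repeated squaring mod 61: 9^1 ≡ 9; 9^2 ≡ 9² = 81 ≡ 20; 9^4 ≡ 20² = 400 ≡ 34; 9^8 ≡ 34² = 1156 ≡ 58; 9^16 ≡ 58² = 3364 ≡ 9; 9^32 ≡ 9² = 81 ≡ 20. Multiply: 9^44 = 9^32 × 9^8 × 9^4 ≡ 20 × 58 × 34 (mod 61): 20 × 58 = 1160 ≡ 1; 1 × 34 = 34 ≡ 34. So 9^44 ≡ 34 (mod 61).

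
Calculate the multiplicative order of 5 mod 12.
Powers of 5 mod 12: 5^1≡5, 5^2≡1. Order = 2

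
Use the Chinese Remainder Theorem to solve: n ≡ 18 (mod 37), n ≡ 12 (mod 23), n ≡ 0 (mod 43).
17630

Using the Chinese Remainder Theorem:
M = product of moduli = 36593
For equation 1: M_1 = 989, 989 ≡ 27 (mod 37), inverse of 989 mod 37 is 11 (check: 27 × 11 = 297 ≡ 1 (mod 37))
For equation 2: M_2 = 1591, 1591 ≡ 4 (mod 23), inverse of 1591 mod 23 is 6 (check: 4 × 6 = 24 ≡ 1 (mod 23))
For equation 3: M_3 = 851, 851 ≡ 34 (mod 43), inverse of 851 mod 43 is 19 (check: 34 × 19 = 646 ≡ 1 (mod 43))
Combine: n ≡ Σ r_i×M_i×(M_i⁻¹ mod m_i) = 18×989×11 + 12×1591×6 + 0×851×19 = 195822 + 114552 + 0 = 310374
310374 mod 36593 = 17630
n ≡ 17630 (mod 36593)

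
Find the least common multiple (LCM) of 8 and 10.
40

First find GCD(8, 10) using the Euclidean algorithm:
8 = 0 × 10 + 8
10 = 1 × 8 + 2
8 = 4 × 2 + 0
GCD(8, 10) = 2

LCM formula: LCM(a, b) = (a × b) / GCD(a, b)
LCM(8, 10) = (8 × 10) / 2
LCM(8, 10) = 80 / 2
LCM(8, 10) = 40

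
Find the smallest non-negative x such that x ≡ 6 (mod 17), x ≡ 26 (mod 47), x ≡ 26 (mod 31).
5854

Using the Chinese Remainder Theorem:
M = product of moduli = 24769
For equation 1: M_1 = 1457, 1457 ≡ 12 (mod 17), inverse of 1457 mod 17 is 10 (check: 12 × 10 = 120 ≡ 1 (mod 17))
For equation 2: M_2 = 527, 527 ≡ 10 (mod 47), inverse of 527 mod 47 is 33 (check: 10 × 33 = 330 ≡ 1 (mod 47))
For equation 3: M_3 = 799, 799 ≡ 24 (mod 31), inverse of 799 mod 31 is 22 (check: 24 × 22 = 528 ≡ 1 (mod 31))
Combine: x ≡ Σ r_i×M_i×(M_i⁻¹ mod m_i) = 6×1457×10 + 26×527×33 + 26×799×22 = 87420 + 452166 + 457028 = 996614
996614 mod 24769 = 5854
x ≡ 5854 (mod 24769)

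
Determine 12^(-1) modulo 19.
12^(-1) ≡ 8 (mod 19). Verification: 12 × 8 = 96 ≡ 1 (mod 19)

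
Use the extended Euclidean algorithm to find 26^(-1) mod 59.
Extended GCD: 26(25) + 59(-11) = 1. So 26^(-1) ≡ 25 ≡ 25 (mod 59). Verify: 26 × 25 = 650 ≡ 1 (mod 59)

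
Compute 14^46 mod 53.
Using repeated squaring. 46 = 32 + 8 + 4 + 2 (binary 101110). Repeated squaring mod 53: 14^1 ≡ 14; 14^2 ≡ 14² = 196 ≡ 37; 14^4 ≡ 37² = 1369 ≡ 44; 14^8 ≡ 44² = 1936 ≡ 28; 14^16 ≡ 28² = 784 ≡ 42; 14^32 ≡ 42² = 1764 ≡ 15. Multiply: 14^46 = 14^32 × 14^8 × 14^4 × 14^2 ≡ 15 × 28 × 44 × 37 (mod 53): 15 × 28 = 420 ≡ 49; 49 × 44 = 2156 ≡ 36; 36 × 37 = 1332 ≡ 7. So 14^46 ≡ 7 (mod 53).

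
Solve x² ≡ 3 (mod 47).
The square roots of 3 mod 47 are 12 and 35. Verify: 12² = 144 ≡ 3 (mod 47)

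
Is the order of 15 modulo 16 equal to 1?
No, the actual order is 2, not 1.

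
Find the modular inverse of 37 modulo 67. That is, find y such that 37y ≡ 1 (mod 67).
29

Using Extended Euclidean Algorithm:
gcd(37, 67) = 1
Bezout coefficients: 37 × 29 + 67 × -16 = 1
So 37 × 29 ≡ 1 (mod 67)
The inverse is 29 mod 67 = 29
Verification: 37 × 29 = 1073 = 16 × 67 + 1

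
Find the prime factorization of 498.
2 × 3 × 83

Divide by primes starting from smallest:
498 ÷ 2 = 249
249 ÷ 3 = 83
83 ÷ 83 = 1

498 = 2 × 3 × 83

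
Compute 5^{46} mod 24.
1

Using successive squaring:
Binary expansion of 46: 101110
Powers of 5 mod 24 (each is the square of the previous):
  5^1 ≡ 5 (mod 24)
  5^2 ≡ 5² = 25 ≡ 1 (mod 24)
  5^4 ≡ 1² = 1 ≡ 1 (mod 24)
  5^8 ≡ 1² = 1 ≡ 1 (mod 24)
  5^16 ≡ 1² = 1 ≡ 1 (mod 24)
  5^32 ≡ 1² = 1 ≡ 1 (mod 24)
46 = 32 + 8 + 4 + 2, so 5^46 = 5^32 × 5^8 × 5^4 × 5^2 ≡ 1 × 1 × 1 × 1 (mod 24)
Multiplying step by step:
  1 × 1 = 1 ≡ 1 (mod 24)
  1 × 1 = 1 ≡ 1 (mod 24)
  1 × 1 = 1 ≡ 1 (mod 24)
Result: 5^46 ≡ 1 (mod 24)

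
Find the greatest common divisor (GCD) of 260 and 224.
4

Using the Euclidean algorithm:
260 = 1 × 224 + 36
224 = 6 × 36 + 8
36 = 4 × 8 + 4
8 = 2 × 4 + 0

GCD(260, 224) = 4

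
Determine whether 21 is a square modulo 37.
By Euler's criterion: 21^{18} ≡ 1 (mod 37). Since this equals 1, 21 is a QR.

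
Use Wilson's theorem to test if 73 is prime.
(72)! mod 73 = 72. Since 72 ≡ -1 (mod 73), 73 is prime.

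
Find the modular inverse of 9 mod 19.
9^(-1) ≡ 17 (mod 19). Verification: 9 × 17 = 153 ≡ 1 (mod 19)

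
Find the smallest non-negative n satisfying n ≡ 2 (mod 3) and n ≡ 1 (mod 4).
M = 3 × 4 = 12. M₁ = 4, y₁ ≡ 1 (mod 3). M₂ = 3, y₂ ≡ 3 (mod 4). n = 2×4×1 + 1×3×3 ≡ 5 (mod 12)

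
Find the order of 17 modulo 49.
Powers of 17 mod 49: 17^1≡17, 17^2≡44, 17^3≡13, 17^4≡25, 17^5≡33, 17^6≡22, 17^7≡31, 17^8≡37, 17^9≡41, 17^10≡11, 17^11≡40, 17^12≡43, 17^13≡45, 17^14≡30, 17^15≡20, 17^16≡46, 17^17≡47, 17^18≡15, 17^19≡10, 17^20≡23, 17^21≡48, 17^22≡32, 17^23≡5, 17^24≡36, 17^25≡24, 17^26≡16, 17^27≡27, 17^28≡18, 17^29≡12, 17^30≡8, 17^31≡38, 17^32≡9, 17^33≡6, 17^34≡4, 17^35≡19, 17^36≡29, 17^37≡3, 17^38≡2, 17^39≡34, 17^40≡39, 17^41≡26, 17^42≡1. Order = 42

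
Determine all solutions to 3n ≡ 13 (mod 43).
33

Since gcd(3, 43) = 1 divides 13, a solution exists.
Multiply both sides by the inverse of 3 mod 43:
  3^(-1) mod 43 = 29
  x ≡ 29 × 13 ≡ 377 ≡ 33 (mod 43)
Verification: 3 × 33 = 99 = 2 × 43 + 13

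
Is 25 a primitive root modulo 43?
No

To verify, check if 25^(42/q) ≢ 1 (mod 43) for each prime divisor q of 42
Divisors of 42 = 42: [1, 2, 3, 6, 7, 14, 21, 42]
  25^(42/2) = 25^21 ≡ 1 (mod 43)
  25^(42/3) = 25^14 ≡ 6 (mod 43)
  25^(42/7) = 25^6 ≡ 41 (mod 43)
Conclusion: 25 is not a primitive root modulo 43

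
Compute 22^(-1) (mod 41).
22^(-1) ≡ 28 (mod 41). Verification: 22 × 28 = 616 ≡ 1 (mod 41)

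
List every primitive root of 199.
Primitive roots mod 199: {3, 6, 15, 22, 30, 34, 38, 39, 41, 44, 48, 54, 68, 69, 71, 73, 75, 77, 84, 87, 95, 97, 99, 105, 108, 110, 113, 118, 119, 120, 127, 129, 133, 134, 142, 143, 146, 148, 149, 150, 152, 153, 154, 163, 164, 166, 167, 168, 170, 173, 176, 179, 183, 185, 186, 189, 190, 192, 195, 197}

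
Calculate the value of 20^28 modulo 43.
Using repeated squaring. 28 = 16 + 8 + 4 (binary 11100). Repeated squaring mod 43: 20^1 ≡ 20; 20^2 ≡ 20² = 400 ≡ 13; 20^4 ≡ 13² = 169 ≡ 40; 20^8 ≡ 40² = 1600 ≡ 9; 20^16 ≡ 9² = 81 ≡ 38. Multiply: 20^28 = 20^16 × 20^8 × 20^4 ≡ 38 × 9 × 40 (mod 43): 38 × 9 = 342 ≡ 41; 41 × 40 = 1640 ≡ 6. So 20^28 ≡ 6 (mod 43).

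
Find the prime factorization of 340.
2^2 × 5 × 17

Divide by primes starting from smallest:
340 ÷ 2 = 170
170 ÷ 2 = 85
85 ÷ 5 = 17
17 ÷ 17 = 1

340 = 2^2 × 5 × 17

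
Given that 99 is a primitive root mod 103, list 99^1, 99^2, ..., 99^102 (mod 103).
g^1, g^2, ..., g^{102} mod 103: {99, 16, 39, 50, 6, 79, 96, 28, 94, 36, 62, 61, 65, 49, 10, 63, 57, 81, 88, 60, 69, 33, 74, 13, 51, 2, 95, 32, 78, 100, 12, 55, 89, 56, 85, 72, 21, 19, 27, 98, 20, 23, 11, 59, 73, 17, 35, 66, 45, 26, 102, 4, 87, 64, 53, 97, 24, 7, 75, 9, 67, 41, 42, 38, 54, 93, 40, 46, 22, 15, 43, 34, 70, 29, 90, 52, 101, 8, 71, 25, 3, 91, 48, 14, 47, 18, 31, 82, 84, 76, 5, 83, 80, 92, 44, 30, 86, 68, 37, 58, 77, 1}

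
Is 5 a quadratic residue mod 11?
By Euler's criterion: 5^{5} ≡ 1 (mod 11). Since this equals 1, 5 is a QR.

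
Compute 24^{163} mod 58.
54

Using successive squaring:
Binary expansion of 163: 10100011
Powers of 24 mod 58 (each is the square of the previous):
  24^1 ≡ 24 (mod 58)
  24^2 ≡ 24² = 576 ≡ 54 (mod 58)
  24^4 ≡ 54² = 2916 ≡ 16 (mod 58)
  24^8 ≡ 16² = 256 ≡ 24 (mod 58)
  24^16 ≡ 24² = 576 ≡ 54 (mod 58)
  24^32 ≡ 54² = 2916 ≡ 16 (mod 58)
  24^64 ≡ 16² = 256 ≡ 24 (mod 58)
  24^128 ≡ 24² = 576 ≡ 54 (mod 58)
163 = 128 + 32 + 2 + 1, so 24^163 = 24^128 × 24^32 × 24^2 × 24^1 ≡ 54 × 16 × 54 × 24 (mod 58)
Multiplying step by step:
  54 × 16 = 864 ≡ 52 (mod 58)
  52 × 54 = 2808 ≡ 24 (mod 58)
  24 × 24 = 576 ≡ 54 (mod 58)
Result: 24^163 ≡ 54 (mod 58)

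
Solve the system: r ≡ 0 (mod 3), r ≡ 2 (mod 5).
M = 3 × 5 = 15. M₁ = 5, y₁ ≡ 2 (mod 3). M₂ = 3, y₂ ≡ 2 (mod 5). r = 0×5×2 + 2×3×2 ≡ 12 (mod 15)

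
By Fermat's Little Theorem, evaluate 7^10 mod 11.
By Fermat's Little Theorem, 7^{10} ≡ 1 (mod 11) since 11 is prime and gcd(7, 11) = 1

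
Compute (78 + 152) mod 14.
6

(78 + 152) = 230
230 mod 14 = 6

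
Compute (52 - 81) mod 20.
11

(52 - 81) = -29
-29 mod 20 = 11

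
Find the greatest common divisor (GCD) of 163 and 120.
1

Using the Euclidean algorithm:
163 = 1 × 120 + 43
120 = 2 × 43 + 34
43 = 1 × 34 + 9
34 = 3 × 9 + 7
9 = 1 × 7 + 2
7 = 3 × 2 + 1
2 = 2 × 1 + 0

GCD(163, 120) = 1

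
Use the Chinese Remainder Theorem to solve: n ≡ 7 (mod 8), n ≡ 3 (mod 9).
M = 8 × 9 = 72. M₁ = 9, y₁ ≡ 1 (mod 8). M₂ = 8, y₂ ≡ 8 (mod 9). n = 7×9×1 + 3×8×8 ≡ 39 (mod 72)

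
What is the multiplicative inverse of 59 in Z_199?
59^(-1) ≡ 27 (mod 199). Verification: 59 × 27 = 1593 ≡ 1 (mod 199)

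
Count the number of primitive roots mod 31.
Number of primitive roots mod 31 = φ(30) = 8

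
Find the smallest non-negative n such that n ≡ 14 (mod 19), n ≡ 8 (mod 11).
52

Using the Chinese Remainder Theorem:
M = product of moduli = 209
For equation 1: M_1 = 11, 11 ≡ 11 (mod 19), inverse of 11 mod 19 is 7 (check: 11 × 7 = 77 ≡ 1 (mod 19))
For equation 2: M_2 = 19, 19 ≡ 8 (mod 11), inverse of 19 mod 11 is 7 (check: 8 × 7 = 56 ≡ 1 (mod 11))
Combine: n ≡ Σ r_i×M_i×(M_i⁻¹ mod m_i) = 14×11×7 + 8×19×7 = 1078 + 1064 = 2142
2142 mod 209 = 52
n ≡ 52 (mod 209)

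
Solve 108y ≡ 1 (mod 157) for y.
108^(-1) ≡ 16 (mod 157). Verification: 108 × 16 = 1728 ≡ 1 (mod 157)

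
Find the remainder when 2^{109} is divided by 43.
By Fermat: 2^{42} ≡ 1 (mod 43). 109 = 2×42 + 25. So 2^{109} ≡ 2^{25} ≡ 27 (mod 43)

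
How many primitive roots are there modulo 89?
Number of primitive roots mod 89 = φ(88) = 40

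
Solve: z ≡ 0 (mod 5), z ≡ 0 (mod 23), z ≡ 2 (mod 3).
M = 5 × 23 × 3 = 345. M₁ = 69, y₁ ≡ 4 (mod 5). M₂ = 15, y₂ ≡ 20 (mod 23). M₃ = 115, y₃ ≡ 1 (mod 3). z = 0×69×4 + 0×15×20 + 2×115×1 ≡ 230 (mod 345)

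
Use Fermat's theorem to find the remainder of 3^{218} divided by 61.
34

By Fermat's Little Theorem, a^(p-1) ≡ 1 (mod p) for prime p and gcd(a, p) = 1
Here p = 61, so 3^60 ≡ 1 (mod 61)
We can reduce the exponent: 218 mod 60 = 38
So 3^218 ≡ 3^38 (mod 61)
Computing: 3^38 mod 61 = 34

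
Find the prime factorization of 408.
2^3 × 3 × 17

Divide by primes starting from smallest:
408 ÷ 2 = 204
204 ÷ 2 = 102
102 ÷ 2 = 51
51 ÷ 3 = 17
17 ÷ 17 = 1

408 = 2^3 × 3 × 17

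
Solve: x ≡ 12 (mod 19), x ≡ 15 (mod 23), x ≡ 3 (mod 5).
M = 19 × 23 × 5 = 2185. M₁ = 115, y₁ ≡ 1 (mod 19). M₂ = 95, y₂ ≡ 8 (mod 23). M₃ = 437, y₃ ≡ 3 (mod 5). x = 12×115×1 + 15×95×8 + 3×437×3 ≡ 1418 (mod 2185)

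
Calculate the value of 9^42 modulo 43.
Using Fermat: 9^{42} ≡ 1 (mod 43). 42 ≡ 0 (mod 42). So 9^{42} ≡ 9^{0} ≡ 1 (mod 43)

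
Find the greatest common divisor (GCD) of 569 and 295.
1

Using the Euclidean algorithm:
569 = 1 × 295 + 274
295 = 1 × 274 + 21
274 = 13 × 21 + 1
21 = 21 × 1 + 0

GCD(569, 295) = 1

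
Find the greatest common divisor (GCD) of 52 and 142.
2

Using the Euclidean algorithm:
52 = 0 × 142 + 52
142 = 2 × 52 + 38
52 = 1 × 38 + 14
38 = 2 × 14 + 10
14 = 1 × 10 + 4
10 = 2 × 4 + 2
4 = 2 × 2 + 0

GCD(52, 142) = 2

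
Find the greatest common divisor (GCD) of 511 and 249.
1

Using the Euclidean algorithm:
511 = 2 × 249 + 13
249 = 19 × 13 + 2
13 = 6 × 2 + 1
2 = 2 × 1 + 0

GCD(511, 249) = 1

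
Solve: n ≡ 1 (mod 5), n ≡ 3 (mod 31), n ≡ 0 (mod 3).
M = 5 × 31 × 3 = 465. M₁ = 93, y₁ ≡ 2 (mod 5). M₂ = 15, y₂ ≡ 29 (mod 31). M₃ = 155, y₃ ≡ 2 (mod 3). n = 1×93×2 + 3×15×29 + 0×155×2 ≡ 96 (mod 465)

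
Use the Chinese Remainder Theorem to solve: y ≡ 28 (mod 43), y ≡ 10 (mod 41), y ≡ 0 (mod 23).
6693

Using the Chinese Remainder Theorem:
M = product of moduli = 40549
For equation 1: M_1 = 943, 943 ≡ 40 (mod 43), inverse of 943 mod 43 is 14 (check: 40 × 14 = 560 ≡ 1 (mod 43))
For equation 2: M_2 = 989, 989 ≡ 5 (mod 41), inverse of 989 mod 41 is 33 (check: 5 × 33 = 165 ≡ 1 (mod 41))
For equation 3: M_3 = 1763, 1763 ≡ 15 (mod 23), inverse of 1763 mod 23 is 20 (check: 15 × 20 = 300 ≡ 1 (mod 23))
Combine: y ≡ Σ r_i×M_i×(M_i⁻¹ mod m_i) = 28×943×14 + 10×989×33 + 0×1763×20 = 369656 + 326370 + 0 = 696026
696026 mod 40549 = 6693
y ≡ 6693 (mod 40549)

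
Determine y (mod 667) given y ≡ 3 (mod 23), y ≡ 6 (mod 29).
325

Using the Chinese Remainder Theorem:
M = product of moduli = 667
For equation 1: M_1 = 29, 29 ≡ 6 (mod 23), inverse of 29 mod 23 is 4 (check: 6 × 4 = 24 ≡ 1 (mod 23))
For equation 2: M_2 = 23, 23 ≡ 23 (mod 29), inverse of 23 mod 29 is 24 (check: 23 × 24 = 552 ≡ 1 (mod 29))
Combine: y ≡ Σ r_i×M_i×(M_i⁻¹ mod m_i) = 3×29×4 + 6×23×24 = 348 + 3312 = 3660
3660 mod 667 = 325
y ≡ 325 (mod 667)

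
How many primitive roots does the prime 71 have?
Number of primitive roots mod 71 = φ(70) = 24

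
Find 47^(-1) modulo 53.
44

Using Extended Euclidean Algorithm:
gcd(47, 53) = 1
Bezout coefficients: 47 × -9 + 53 × 8 = 1
So 47 × -9 ≡ 1 (mod 53)
The inverse is -9 mod 53 = 44
Verification: 47 × 44 = 2068 = 39 × 53 + 1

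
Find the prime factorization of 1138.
2 × 569

Divide by primes starting from smallest:
1138 ÷ 2 = 569
569 ÷ 569 = 1

1138 = 2 × 569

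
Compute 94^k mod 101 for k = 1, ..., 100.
g^1, g^2, ..., g^{100} mod 101: {94, 49, 61, 78, 60, 85, 11, 24, 34, 65, 50, 54, 26, 20, 62, 71, 8, 45, 89, 84, 18, 76, 74, 88, 91, 70, 15, 97, 28, 6, 59, 92, 63, 64, 57, 5, 66, 43, 2, 87, 98, 21, 55, 19, 69, 22, 48, 68, 29, 100, 7, 52, 40, 23, 41, 16, 90, 77, 67, 36, 51, 47, 75, 81, 39, 30, 93, 56, 12, 17, 83, 25, 27, 13, 10, 31, 86, 4, 73, 95, 42, 9, 38, 37, 44, 96, 35, 58, 99, 14, 3, 80, 46, 82, 32, 79, 53, 33, 72, 1}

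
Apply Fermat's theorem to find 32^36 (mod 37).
By Fermat's Little Theorem, 32^{36} ≡ 1 (mod 37) since 37 is prime and gcd(32, 37) = 1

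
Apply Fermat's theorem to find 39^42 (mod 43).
By Fermat's Little Theorem, 39^{42} ≡ 1 (mod 43) since 43 is prime and gcd(39, 43) = 1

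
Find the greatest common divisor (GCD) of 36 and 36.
36

Using the Euclidean algorithm:
36 = 1 × 36 + 0

GCD(36, 36) = 36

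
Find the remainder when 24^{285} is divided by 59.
By Fermat: 24^{58} ≡ 1 (mod 59). 285 = 4×58 + 53. So 24^{285} ≡ 24^{53} ≡ 11 (mod 59)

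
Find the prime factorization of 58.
2 × 29

Divide by primes starting from smallest:
58 ÷ 2 = 29
29 ÷ 29 = 1

58 = 2 × 29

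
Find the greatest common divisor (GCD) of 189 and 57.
3

Using the Euclidean algorithm:
189 = 3 × 57 + 18
57 = 3 × 18 + 3
18 = 6 × 3 + 0

GCD(189, 57) = 3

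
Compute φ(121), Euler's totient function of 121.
110

Prime factorization: 121 = 11^2
Using the formula φ(n) = n × Π(1 - 1/p) for each prime factor p:
φ(121) = 121 × (1 - 1/11)
φ(121) = 110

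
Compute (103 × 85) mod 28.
19

(103 × 85) = 8755
8755 mod 28 = 19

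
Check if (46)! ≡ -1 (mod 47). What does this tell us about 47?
(46)! mod 47 = 46. Since this equals -1 (mod 47), Wilson confirms 47 is prime.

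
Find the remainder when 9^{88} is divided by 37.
By Fermat: 9^{36} ≡ 1 (mod 37). 88 = 2×36 + 16. So 9^{88} ≡ 9^{16} ≡ 16 (mod 37)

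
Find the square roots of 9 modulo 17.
The square roots of 9 mod 17 are 14 and 3. Verify: 14² = 196 ≡ 9 (mod 17)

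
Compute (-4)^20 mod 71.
Using repeated squaring. (-4) ≡ 67 (mod 71). 20 = 16 + 4 (binary 10100). Repeated squaring mod 71: 67^1 ≡ 67; 67^2 ≡ 67² = 4489 ≡ 16; 67^4 ≡ 16² = 256 ≡ 43; 67^8 ≡ 43² = 1849 ≡ 3; 67^16 ≡ 3² = 9 ≡ 9. Multiply: (-4)^20 ≡ 67^16 × 67^4 ≡ 9 × 43 (mod 71): 9 × 43 = 387 ≡ 32. So (-4)^20 ≡ 32 (mod 71).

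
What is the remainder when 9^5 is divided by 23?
5 = 4 + 1 (binary 101). Repeated squaring mod 23: 9^1 ≡ 9; 9^2 ≡ 9² = 81 ≡ 12; 9^4 ≡ 12² = 144 ≡ 6. Multiply: 9^5 = 9^4 × 9^1 ≡ 6 × 9 (mod 23): 6 × 9 = 54 ≡ 8. So 9^5 ≡ 8 (mod 23).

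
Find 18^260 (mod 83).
Using Fermat: 18^{82} ≡ 1 (mod 83). 260 ≡ 14 (mod 82). So 18^{260} ≡ 18^{14} ≡ 9 (mod 83)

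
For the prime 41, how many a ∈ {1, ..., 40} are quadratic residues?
For prime 41, there are (p-1)/2 = (41-1)/2 = 20 quadratic residues (excluding 0).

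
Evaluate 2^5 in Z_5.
5 = 4 + 1 (binary 101). Repeated squaring mod 5: 2^1 ≡ 2; 2^2 ≡ 2² = 4 ≡ 4; 2^4 ≡ 4² = 16 ≡ 1. Multiply: 2^5 = 2^4 × 2^1 ≡ 1 × 2 (mod 5): 1 × 2 = 2 ≡ 2. So 2^5 ≡ 2 (mod 5).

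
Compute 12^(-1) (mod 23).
12^(-1) ≡ 2 (mod 23). Verification: 12 × 2 = 24 ≡ 1 (mod 23)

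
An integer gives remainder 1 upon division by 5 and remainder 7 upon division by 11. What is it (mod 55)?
M = 5 × 11 = 55. M₁ = 11, y₁ ≡ 1 (mod 5). M₂ = 5, y₂ ≡ 9 (mod 11). n = 1×11×1 + 7×5×9 ≡ 51 (mod 55). The smallest positive such number is 51.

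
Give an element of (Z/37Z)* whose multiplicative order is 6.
11 has order 6 mod 37 since 11^{6} ≡ 1 (mod 37) and no smaller power works.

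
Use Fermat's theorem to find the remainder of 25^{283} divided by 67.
24

By Fermat's Little Theorem, a^(p-1) ≡ 1 (mod p) for prime p and gcd(a, p) = 1
Here p = 67, so 25^66 ≡ 1 (mod 67)
We can reduce the exponent: 283 mod 66 = 19
So 25^283 ≡ 25^19 (mod 67)
Computing: 25^19 mod 67 = 24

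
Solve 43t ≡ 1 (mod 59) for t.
43^(-1) ≡ 11 (mod 59). Verification: 43 × 11 = 473 ≡ 1 (mod 59)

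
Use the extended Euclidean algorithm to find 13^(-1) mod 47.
Extended GCD: 13(-18) + 47(5) = 1. So 13^(-1) ≡ 29 ≡ 29 (mod 47). Verify: 13 × 29 = 377 ≡ 1 (mod 47)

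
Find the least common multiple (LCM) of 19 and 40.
760

First find GCD(19, 40) using the Euclidean algorithm:
19 = 0 × 40 + 19
40 = 2 × 19 + 2
19 = 9 × 2 + 1
2 = 2 × 1 + 0
GCD(19, 40) = 1

LCM formula: LCM(a, b) = (a × b) / GCD(a, b)
LCM(19, 40) = (19 × 40) / 1
LCM(19, 40) = 760 / 1
LCM(19, 40) = 760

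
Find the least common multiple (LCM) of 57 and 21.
399

First find GCD(57, 21) using the Euclidean algorithm:
57 = 2 × 21 + 15
21 = 1 × 15 + 6
15 = 2 × 6 + 3
6 = 2 × 3 + 0
GCD(57, 21) = 3

LCM formula: LCM(a, b) = (a × b) / GCD(a, b)
LCM(57, 21) = (57 × 21) / 3
LCM(57, 21) = 1197 / 3
LCM(57, 21) = 399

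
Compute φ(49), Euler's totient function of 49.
42

Prime factorization: 49 = 7^2
Using the formula φ(n) = n × Π(1 - 1/p) for each prime factor p:
φ(49) = 49 × (1 - 1/7)
φ(49) = 42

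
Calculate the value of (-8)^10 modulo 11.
(-8) ≡ 3 (mod 11). 10 = 8 + 2 (binary 1010). Repeated squaring mod 11: 3^1 ≡ 3; 3^2 ≡ 3² = 9 ≡ 9; 3^4 ≡ 9² = 81 ≡ 4; 3^8 ≡ 4² = 16 ≡ 5. Multiply: (-8)^10 ≡ 3^8 × 3^2 ≡ 5 × 9 (mod 11): 5 × 9 = 45 ≡ 1. So (-8)^10 ≡ 1 (mod 11).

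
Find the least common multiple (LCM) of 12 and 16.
48

First find GCD(12, 16) using the Euclidean algorithm:
12 = 0 × 16 + 12
16 = 1 × 12 + 4
12 = 3 × 4 + 0
GCD(12, 16) = 4

LCM formula: LCM(a, b) = (a × b) / GCD(a, b)
LCM(12, 16) = (12 × 16) / 4
LCM(12, 16) = 192 / 4
LCM(12, 16) = 48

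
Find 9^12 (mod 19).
Using repeated squaring. 12 = 8 + 4 (binary 1100). Repeated squaring mod 19: 9^1 ≡ 9; 9^2 ≡ 9² = 81 ≡ 5; 9^4 ≡ 5² = 25 ≡ 6; 9^8 ≡ 6² = 36 ≡ 17. Multiply: 9^12 = 9^8 × 9^4 ≡ 17 × 6 (mod 19): 17 × 6 = 102 ≡ 7. So 9^12 ≡ 7 (mod 19).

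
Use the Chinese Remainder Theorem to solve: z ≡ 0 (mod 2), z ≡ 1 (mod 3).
M = 2 × 3 = 6. M₁ = 3, y₁ ≡ 1 (mod 2). M₂ = 2, y₂ ≡ 2 (mod 3). z = 0×3×1 + 1×2×2 ≡ 4 (mod 6)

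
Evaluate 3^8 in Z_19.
8 = 8 (binary 1000). Repeated squaring mod 19: 3^1 ≡ 3; 3^2 ≡ 3² = 9 ≡ 9; 3^4 ≡ 9² = 81 ≡ 5; 3^8 ≡ 5² = 25 ≡ 6. So 3^8 ≡ 6 (mod 19).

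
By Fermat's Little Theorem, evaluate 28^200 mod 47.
By Fermat: 28^{46} ≡ 1 (mod 47). 200 = 4×46 + 16. So 28^{200} ≡ 28^{16} ≡ 36 (mod 47)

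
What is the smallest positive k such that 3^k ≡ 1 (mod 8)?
Powers of 3 mod 8: 3^1≡3, 3^2≡1. Order = 2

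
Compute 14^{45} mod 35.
14

Using successive squaring:
Binary expansion of 45: 101101
Powers of 14 mod 35 (each is the square of the previous):
  14^1 ≡ 14 (mod 35)
  14^2 ≡ 14² = 196 ≡ 21 (mod 35)
  14^4 ≡ 21² = 441 ≡ 21 (mod 35)
  14^8 ≡ 21² = 441 ≡ 21 (mod 35)
  14^16 ≡ 21² = 441 ≡ 21 (mod 35)
  14^32 ≡ 21² = 441 ≡ 21 (mod 35)
45 = 32 + 8 + 4 + 1, so 14^45 = 14^32 × 14^8 × 14^4 × 14^1 ≡ 21 × 21 × 21 × 14 (mod 35)
Multiplying step by step:
  21 × 21 = 441 ≡ 21 (mod 35)
  21 × 21 = 441 ≡ 21 (mod 35)
  21 × 14 = 294 ≡ 14 (mod 35)
Result: 14^45 ≡ 14 (mod 35)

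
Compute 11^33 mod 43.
Using repeated squaring. 33 = 32 + 1 (binary 100001). Repeated squaring mod 43: 11^1 ≡ 11; 11^2 ≡ 11² = 121 ≡ 35; 11^4 ≡ 35² = 1225 ≡ 21; 11^8 ≡ 21² = 441 ≡ 11; 11^16 ≡ 11² = 121 ≡ 35; 11^32 ≡ 35² = 1225 ≡ 21. Multiply: 11^33 = 11^32 × 11^1 ≡ 21 × 11 (mod 43): 21 × 11 = 231 ≡ 16. So 11^33 ≡ 16 (mod 43).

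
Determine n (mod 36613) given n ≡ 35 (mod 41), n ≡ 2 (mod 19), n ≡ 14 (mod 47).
1142

Using the Chinese Remainder Theorem:
M = product of moduli = 36613
For equation 1: M_1 = 893, 893 ≡ 32 (mod 41), inverse of 893 mod 41 is 9 (check: 32 × 9 = 288 ≡ 1 (mod 41))
For equation 2: M_2 = 1927, 1927 ≡ 8 (mod 19), inverse of 1927 mod 19 is 12 (check: 8 × 12 = 96 ≡ 1 (mod 19))
For equation 3: M_3 = 779, 779 ≡ 27 (mod 47), inverse of 779 mod 47 is 7 (check: 27 × 7 = 189 ≡ 1 (mod 47))
Combine: n ≡ Σ r_i×M_i×(M_i⁻¹ mod m_i) = 35×893×9 + 2×1927×12 + 14×779×7 = 281295 + 46248 + 76342 = 403885
403885 mod 36613 = 1142
n ≡ 1142 (mod 36613)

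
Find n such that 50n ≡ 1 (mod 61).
50^(-1) ≡ 11 (mod 61). Verification: 50 × 11 = 550 ≡ 1 (mod 61)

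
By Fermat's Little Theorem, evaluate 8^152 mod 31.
By Fermat: 8^{30} ≡ 1 (mod 31). 152 ≡ 2 (mod 30). So 8^{152} ≡ 8^{2} ≡ 2 (mod 31)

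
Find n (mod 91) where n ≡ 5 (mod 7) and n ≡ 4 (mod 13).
M = 7 × 13 = 91. M₁ = 13, y₁ ≡ 6 (mod 7). M₂ = 7, y₂ ≡ 2 (mod 13). n = 5×13×6 + 4×7×2 ≡ 82 (mod 91)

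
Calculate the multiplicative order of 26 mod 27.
Powers of 26 mod 27: 26^1≡26, 26^2≡1. Order = 2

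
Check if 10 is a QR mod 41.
By Euler's criterion: 10^{20} ≡ 1 (mod 41). Since this equals 1, 10 is a QR.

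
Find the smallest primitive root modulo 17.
3

A primitive root g modulo p has order p-1 = 16
Prime divisors of 16: [2]
g is a primitive root iff g^(16/q) ≢ 1 (mod 17) for each prime divisor q
Testing small values:
  g = 2: 2^8 ≡ 1 (mod 17) → 2^8 ≡ 1, not primitive root
  g = 3: 3^8 ≡ 16 (mod 17) → none is 1, primitive root!
The smallest primitive root is 3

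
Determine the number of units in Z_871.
792

Prime factorization: 871 = 13 × 67
Using the formula φ(n) = n × Π(1 - 1/p) for each prime factor p:
φ(871) = 871 × (1 - 1/13) × (1 - 1/67)
φ(871) = 792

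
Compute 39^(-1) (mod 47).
39^(-1) ≡ 41 (mod 47). Verification: 39 × 41 = 1599 ≡ 1 (mod 47)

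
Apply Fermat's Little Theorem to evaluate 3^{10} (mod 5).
4

By Fermat's Little Theorem, a^(p-1) ≡ 1 (mod p) for prime p and gcd(a, p) = 1
Here p = 5, so 3^4 ≡ 1 (mod 5)
We can reduce the exponent: 10 mod 4 = 2
So 3^10 ≡ 3^2 (mod 5)
Computing: 3^2 mod 5 = 4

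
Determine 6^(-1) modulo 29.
6^(-1) ≡ 5 (mod 29). Verification: 6 × 5 = 30 ≡ 1 (mod 29)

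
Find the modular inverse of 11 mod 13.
11^(-1) ≡ 6 (mod 13). Verification: 11 × 6 = 66 ≡ 1 (mod 13)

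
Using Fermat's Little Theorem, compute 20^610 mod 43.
By Fermat: 20^{42} ≡ 1 (mod 43). 610 ≡ 22 (mod 42). So 20^{610} ≡ 20^{22} ≡ 23 (mod 43)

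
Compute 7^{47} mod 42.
7

Using successive squaring:
Binary expansion of 47: 101111
Powers of 7 mod 42 (each is the square of the previous):
  7^1 ≡ 7 (mod 42)
  7^2 ≡ 7² = 49 ≡ 7 (mod 42)
  7^4 ≡ 7² = 49 ≡ 7 (mod 42)
  7^8 ≡ 7² = 49 ≡ 7 (mod 42)
  7^16 ≡ 7² = 49 ≡ 7 (mod 42)
  7^32 ≡ 7² = 49 ≡ 7 (mod 42)
47 = 32 + 8 + 4 + 2 + 1, so 7^47 = 7^32 × 7^8 × 7^4 × 7^2 × 7^1 ≡ 7 × 7 × 7 × 7 × 7 (mod 42)
Multiplying step by step:
  7 × 7 = 49 ≡ 7 (mod 42)
  7 × 7 = 49 ≡ 7 (mod 42)
  7 × 7 = 49 ≡ 7 (mod 42)
  7 × 7 = 49 ≡ 7 (mod 42)
Result: 7^47 ≡ 7 (mod 42)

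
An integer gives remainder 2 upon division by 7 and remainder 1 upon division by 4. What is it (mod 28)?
M = 7 × 4 = 28. M₁ = 4, y₁ ≡ 2 (mod 7). M₂ = 7, y₂ ≡ 3 (mod 4). m = 2×4×2 + 1×7×3 ≡ 9 (mod 28). The smallest positive such number is 9.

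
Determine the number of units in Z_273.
144

Prime factorization: 273 = 3 × 7 × 13
Using the formula φ(n) = n × Π(1 - 1/p) for each prime factor p:
φ(273) = 273 × (1 - 1/3) × (1 - 1/7) × (1 - 1/13)
φ(273) = 144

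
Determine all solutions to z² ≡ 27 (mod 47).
The square roots of 27 mod 47 are 36 and 11. Verify: 36² = 1296 ≡ 27 (mod 47)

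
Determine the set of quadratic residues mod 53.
QRs mod 53: {1, 4, 6, 7, 9, 10, 11, 13, 15, 16, 17, 24, 25, 28, 29, 36, 37, 38, 40, 42, 43, 44, 46, 47, 49, 52}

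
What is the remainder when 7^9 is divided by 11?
9 = 8 + 1 (binary 1001). Repeated squaring mod 11: 7^1 ≡ 7; 7^2 ≡ 7² = 49 ≡ 5; 7^4 ≡ 5² = 25 ≡ 3; 7^8 ≡ 3² = 9 ≡ 9. Multiply: 7^9 = 7^8 × 7^1 ≡ 9 × 7 (mod 11): 9 × 7 = 63 ≡ 8. So 7^9 ≡ 8 (mod 11).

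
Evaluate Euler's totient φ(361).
342

Prime factorization: 361 = 19^2
Using the formula φ(n) = n × Π(1 - 1/p) for each prime factor p:
φ(361) = 361 × (1 - 1/19)
φ(361) = 342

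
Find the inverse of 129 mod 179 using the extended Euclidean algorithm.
Extended GCD: 129(68) + 179(-49) = 1. So 129^(-1) ≡ 68 ≡ 68 (mod 179). Verify: 129 × 68 = 8772 ≡ 1 (mod 179)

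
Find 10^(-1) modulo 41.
37

Using Extended Euclidean Algorithm:
gcd(10, 41) = 1
Bezout coefficients: 10 × -4 + 41 × 1 = 1
So 10 × -4 ≡ 1 (mod 41)
The inverse is -4 mod 41 = 37
Verification: 10 × 37 = 370 = 9 × 41 + 1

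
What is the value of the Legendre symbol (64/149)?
(64/149) = 64^{74} mod 149 = 1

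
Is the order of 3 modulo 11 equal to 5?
Yes, ord_11(3) = 5.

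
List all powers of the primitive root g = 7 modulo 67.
g^1, g^2, ..., g^{66} mod 67: {7, 49, 8, 56, 57, 64, 46, 54, 43, 33, 30, 9, 63, 39, 5, 35, 44, 40, 12, 17, 52, 29, 2, 14, 31, 16, 45, 47, 61, 25, 41, 19, 66, 60, 18, 59, 11, 10, 3, 21, 13, 24, 34, 37, 58, 4, 28, 62, 32, 23, 27, 55, 50, 15, 38, 65, 53, 36, 51, 22, 20, 6, 42, 26, 48, 1}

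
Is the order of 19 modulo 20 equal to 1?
No, the actual order is 2, not 1.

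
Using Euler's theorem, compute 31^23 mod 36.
By Euler: 31^{12} ≡ 1 (mod 36) since gcd(31, 36) = 1. 23 = 1×12 + 11. So 31^{23} ≡ 31^{11} ≡ 7 (mod 36)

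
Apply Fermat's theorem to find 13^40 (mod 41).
By Fermat's Little Theorem, 13^{40} ≡ 1 (mod 41) since 41 is prime and gcd(13, 41) = 1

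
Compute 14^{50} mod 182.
14

Using successive squaring:
Binary expansion of 50: 110010
Powers of 14 mod 182 (each is the square of the previous):
  14^1 ≡ 14 (mod 182)
  14^2 ≡ 14² = 196 ≡ 14 (mod 182)
  14^4 ≡ 14² = 196 ≡ 14 (mod 182)
  14^8 ≡ 14² = 196 ≡ 14 (mod 182)
  14^16 ≡ 14² = 196 ≡ 14 (mod 182)
  14^32 ≡ 14² = 196 ≡ 14 (mod 182)
50 = 32 + 16 + 2, so 14^50 = 14^32 × 14^16 × 14^2 ≡ 14 × 14 × 14 (mod 182)
Multiplying step by step:
  14 × 14 = 196 ≡ 14 (mod 182)
  14 × 14 = 196 ≡ 14 (mod 182)
Result: 14^50 ≡ 14 (mod 182)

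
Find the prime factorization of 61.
61

Divide by primes starting from smallest:
61 ÷ 61 = 1

61 = 61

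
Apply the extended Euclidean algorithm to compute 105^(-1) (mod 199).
Extended GCD: 105(-36) + 199(19) = 1. So 105^(-1) ≡ 163 ≡ 163 (mod 199). Verify: 105 × 163 = 17115 ≡ 1 (mod 199)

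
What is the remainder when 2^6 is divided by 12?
6 = 4 + 2 (binary 110). Repeated squaring mod 12: 2^1 ≡ 2; 2^2 ≡ 2² = 4 ≡ 4; 2^4 ≡ 4² = 16 ≡ 4. Multiply: 2^6 = 2^4 × 2^2 ≡ 4 × 4 (mod 12): 4 × 4 = 16 ≡ 4. So 2^6 ≡ 4 (mod 12).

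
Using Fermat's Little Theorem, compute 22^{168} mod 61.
34

By Fermat's Little Theorem, a^(p-1) ≡ 1 (mod p) for prime p and gcd(a, p) = 1
Here p = 61, so 22^60 ≡ 1 (mod 61)
We can reduce the exponent: 168 mod 60 = 48
So 22^168 ≡ 22^48 (mod 61)
Computing: 22^48 mod 61 = 34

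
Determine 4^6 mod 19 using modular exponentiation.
6 = 4 + 2 (binary 110). Repeated squaring mod 19: 4^1 ≡ 4; 4^2 ≡ 4² = 16 ≡ 16; 4^4 ≡ 16² = 256 ≡ 9. Multiply: 4^6 = 4^4 × 4^2 ≡ 9 × 16 (mod 19): 9 × 16 = 144 ≡ 11. So 4^6 ≡ 11 (mod 19).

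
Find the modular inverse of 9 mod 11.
9^(-1) ≡ 5 (mod 11). Verification: 9 × 5 = 45 ≡ 1 (mod 11)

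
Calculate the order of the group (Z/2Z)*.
1

Prime factorization: 2 = 2
Using the formula φ(n) = n × Π(1 - 1/p) for each prime factor p:
φ(2) = 2 × (1 - 1/2)
φ(2) = 1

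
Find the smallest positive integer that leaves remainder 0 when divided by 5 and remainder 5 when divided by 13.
M = 5 × 13 = 65. M₁ = 13, y₁ ≡ 2 (mod 5). M₂ = 5, y₂ ≡ 8 (mod 13). x = 0×13×2 + 5×5×8 ≡ 5 (mod 65). The smallest positive such number is 5.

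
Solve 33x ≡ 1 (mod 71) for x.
33^(-1) ≡ 28 (mod 71). Verification: 33 × 28 = 924 ≡ 1 (mod 71)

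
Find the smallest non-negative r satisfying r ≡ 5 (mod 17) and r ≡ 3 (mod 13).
M = 17 × 13 = 221. M₁ = 13, y₁ ≡ 4 (mod 17). M₂ = 17, y₂ ≡ 10 (mod 13). r = 5×13×4 + 3×17×10 ≡ 107 (mod 221)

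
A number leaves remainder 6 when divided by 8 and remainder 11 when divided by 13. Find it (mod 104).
M = 8 × 13 = 104. M₁ = 13, y₁ ≡ 5 (mod 8). M₂ = 8, y₂ ≡ 5 (mod 13). x = 6×13×5 + 11×8×5 ≡ 102 (mod 104)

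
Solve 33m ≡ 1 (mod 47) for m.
33^(-1) ≡ 10 (mod 47). Verification: 33 × 10 = 330 ≡ 1 (mod 47)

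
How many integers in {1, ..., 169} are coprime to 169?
156

Prime factorization: 169 = 13^2
Using the formula φ(n) = n × Π(1 - 1/p) for each prime factor p:
φ(169) = 169 × (1 - 1/13)
φ(169) = 156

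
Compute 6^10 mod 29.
10 = 8 + 2 (binary 1010). Repeated squaring mod 29: 6^1 ≡ 6; 6^2 ≡ 6² = 36 ≡ 7; 6^4 ≡ 7² = 49 ≡ 20; 6^8 ≡ 20² = 400 ≡ 23. Multiply: 6^10 = 6^8 × 6^2 ≡ 23 × 7 (mod 29): 23 × 7 = 161 ≡ 16. So 6^10 ≡ 16 (mod 29).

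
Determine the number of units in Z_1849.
1806

Prime factorization: 1849 = 43^2
Using the formula φ(n) = n × Π(1 - 1/p) for each prime factor p:
φ(1849) = 1849 × (1 - 1/43)
φ(1849) = 1806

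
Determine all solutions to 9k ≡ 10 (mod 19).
18

Since gcd(9, 19) = 1 divides 10, a solution exists.
Multiply both sides by the inverse of 9 mod 19:
  9^(-1) mod 19 = 17
  x ≡ 17 × 10 ≡ 170 ≡ 18 (mod 19)
Verification: 9 × 18 = 162 = 8 × 19 + 10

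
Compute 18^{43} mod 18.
0

Using successive squaring:
Binary expansion of 43: 101011
Powers of 18 mod 18 (each is the square of the previous):
  18^1 ≡ 0 (mod 18)
  18^2 ≡ 0² = 0 ≡ 0 (mod 18)
  18^4 ≡ 0² = 0 ≡ 0 (mod 18)
  18^8 ≡ 0² = 0 ≡ 0 (mod 18)
  18^16 ≡ 0² = 0 ≡ 0 (mod 18)
  18^32 ≡ 0² = 0 ≡ 0 (mod 18)
43 = 32 + 8 + 2 + 1, so 18^43 = 18^32 × 18^8 × 18^2 × 18^1 ≡ 0 × 0 × 0 × 0 (mod 18)
Multiplying step by step:
  0 × 0 = 0 ≡ 0 (mod 18)
  0 × 0 = 0 ≡ 0 (mod 18)
  0 × 0 = 0 ≡ 0 (mod 18)
Result: 18^43 ≡ 0 (mod 18)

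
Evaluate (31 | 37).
(31/37) = 31^{18} mod 37 = -1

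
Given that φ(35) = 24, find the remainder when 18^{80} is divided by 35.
By Euler: 18^{24} ≡ 1 (mod 35) since gcd(18, 35) = 1. 80 = 3×24 + 8. So 18^{80} ≡ 18^{8} ≡ 16 (mod 35)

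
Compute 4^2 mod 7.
2 = 2 (binary 10). Repeated squaring mod 7: 4^1 ≡ 4; 4^2 ≡ 4² = 16 ≡ 2. So 4^2 ≡ 2 (mod 7).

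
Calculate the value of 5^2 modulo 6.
2 = 2 (binary 10). Repeated squaring mod 6: 5^1 ≡ 5; 5^2 ≡ 5² = 25 ≡ 1. So 5^2 ≡ 1 (mod 6).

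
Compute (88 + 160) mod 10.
8

(88 + 160) = 248
248 mod 10 = 8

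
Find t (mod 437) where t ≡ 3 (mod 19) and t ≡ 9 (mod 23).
M = 19 × 23 = 437. M₁ = 23, y₁ ≡ 5 (mod 19). M₂ = 19, y₂ ≡ 17 (mod 23). t = 3×23×5 + 9×19×17 ≡ 193 (mod 437)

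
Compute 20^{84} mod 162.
100

Using successive squaring:
Binary expansion of 84: 1010100
Powers of 20 mod 162 (each is the square of the previous):
  20^1 ≡ 20 (mod 162)
  20^2 ≡ 20² = 400 ≡ 76 (mod 162)
  20^4 ≡ 76² = 5776 ≡ 106 (mod 162)
  20^8 ≡ 106² = 11236 ≡ 58 (mod 162)
  20^16 ≡ 58² = 3364 ≡ 124 (mod 162)
  20^32 ≡ 124² = 15376 ≡ 148 (mod 162)
  20^64 ≡ 148² = 21904 ≡ 34 (mod 162)
84 = 64 + 16 + 4, so 20^84 = 20^64 × 20^16 × 20^4 ≡ 34 × 124 × 106 (mod 162)
Multiplying step by step:
  34 × 124 = 4216 ≡ 4 (mod 162)
  4 × 106 = 424 ≡ 100 (mod 162)
Result: 20^84 ≡ 100 (mod 162)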